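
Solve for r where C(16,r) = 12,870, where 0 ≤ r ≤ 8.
C(16,r) is increasing for 0 ≤ r ≤ 8. Stepping up (C(16,r+1) = C(16,r)·(16−r)/(r+1)): C(16,1) = 16, C(16,2) = 120, C(16,3) = 560, C(16,4) = 1,820, C(16,5) = 4,368, C(16,6) = 8,008, C(16,7) = 11,440, C(16,8) = 12,870 ✓. So r = 8.

Answer: 8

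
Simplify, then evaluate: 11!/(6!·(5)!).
462

Working:
This is C(11,6) = 462.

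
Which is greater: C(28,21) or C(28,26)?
C(28,21)

Working:
C(28,21)=1,184,040, C(28,26)=378.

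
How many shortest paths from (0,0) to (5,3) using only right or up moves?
56

Choose 5 rights from 8 moves: C(8,5) = 56.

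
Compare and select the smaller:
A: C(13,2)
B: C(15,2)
A

Working:
A=C(13,2)=78, B=C(15,2)=105.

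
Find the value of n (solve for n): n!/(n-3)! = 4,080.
17

n!/(n-3)! = n×(n-1)×(n-2), a product of 3 consecutive integers ≈ (n−1)^3. 4,080^(1/3) + 1 ≈ 17.0; check n = 17: 17×16×15 = 4,080 ✓. So n = 17.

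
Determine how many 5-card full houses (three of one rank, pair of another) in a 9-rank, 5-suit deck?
7,200

Triple rank: 9. Triple suits: C(5,3)=10. Pair rank: 8. Pair suits: C(5,2)=10. Total: 7,200.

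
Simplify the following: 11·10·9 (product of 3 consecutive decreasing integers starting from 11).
990

Reasoning: This is P(11,3) = 11!/(8)! = 990.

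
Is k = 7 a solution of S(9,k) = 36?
No

Reasoning: S(9,7) = 7·S(8,7) + S(8,6) = 7·28 + 266 = 462, which does not equal 36.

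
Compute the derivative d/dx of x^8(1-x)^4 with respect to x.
8x^7(1-x)^4 - 4x^8(1-x)^3

Product rule: 8x^{7}(1-x)^{4} + x^8·(-4)(1-x)^{3}.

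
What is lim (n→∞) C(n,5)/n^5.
1/120

Reasoning: C(n,5) ≈ n^5/5! for large n. Limit = 1/5! = 1/120.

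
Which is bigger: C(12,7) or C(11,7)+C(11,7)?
C(12,7)=792; C(11,7)+C(11,7)=330+330=660.

Answer: C(12,7)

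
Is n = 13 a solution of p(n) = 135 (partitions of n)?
No

Working:
Pentagonal recurrence p(n) = p(n−1) + p(n−2) − p(n−5) − p(n−7) + …: p(13) = p(12) + p(11) − p(8) − p(6) + p(1) = 77 + 56 − 22 − 11 + 1 = 101, which does not equal 135.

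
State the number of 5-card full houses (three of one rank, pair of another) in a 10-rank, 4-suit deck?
2,160

Triple rank: 10. Triple suits: C(4,3)=4. Pair rank: 9. Pair suits: C(4,2)=6. Total: 2,160.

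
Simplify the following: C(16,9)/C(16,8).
8/9

Reasoning: C(n,k+1)/C(n,k) = (n−k)/(k+1). Here (16−8)/(8+1) = 8/9 = 8/9.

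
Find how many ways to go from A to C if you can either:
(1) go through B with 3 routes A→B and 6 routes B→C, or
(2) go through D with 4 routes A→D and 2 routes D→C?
26

Working:
Route via B: 3×6=18. Route via D: 4×2=8. Total: 26.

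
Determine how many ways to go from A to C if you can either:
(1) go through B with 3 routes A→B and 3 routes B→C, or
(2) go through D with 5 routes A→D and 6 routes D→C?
39

Explanation: Route via B: 3×3=9. Route via D: 5×6=30. Total: 39.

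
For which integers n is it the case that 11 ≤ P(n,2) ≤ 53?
4, 5, 6, 7

Reasoning: P(3,2)=6; P(4,2)=12; P(5,2)=20; P(6,2)=30; P(7,2)=42; P(8,2)=56. So valid n = 4, 5, 6, 7.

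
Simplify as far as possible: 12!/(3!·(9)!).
This is C(12,3) = 220.
Final answer: 220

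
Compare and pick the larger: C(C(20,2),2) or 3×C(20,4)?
C(C(20,2),2)

Reasoning: C(C(20,2),2)=17,955, 3×C(20,4)=14,535.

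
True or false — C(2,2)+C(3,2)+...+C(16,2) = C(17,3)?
True

Hockey stick identity gives Σ = C(17,3) = 680; RHS C(17,3) = 680.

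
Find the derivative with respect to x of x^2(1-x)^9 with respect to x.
2x^1(1-x)^9 - 9x^2(1-x)^8

Reasoning: Product rule: 2x^{1}(1-x)^{9} + x^2·(-9)(1-x)^{8}.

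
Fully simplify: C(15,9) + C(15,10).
8,008

Working:
By Pascal's identity: C(16,10) = 8,008.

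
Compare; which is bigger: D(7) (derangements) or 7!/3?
D(7) = (7-1)·[D(6) + D(5)] = 6·[265 + 44] = 1,854; 7!/3 = 5,040/3 = 1,680.
Final answer: D(7)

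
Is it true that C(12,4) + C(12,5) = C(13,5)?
True

Solution: Pascal's identity: LHS = 495 + 792 = 1,287; RHS = C(13,5) = 1,287. Both sides agree, so the statement holds.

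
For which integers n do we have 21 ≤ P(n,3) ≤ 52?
4

Reasoning: P(3,3)=6; P(4,3)=24; P(5,3)=60. So valid n = 4.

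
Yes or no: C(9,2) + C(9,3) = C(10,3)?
Yes

Explanation: Pascal's identity: LHS = 36 + 84 = 120; RHS = C(10,3) = 120. Both sides agree, so the statement holds.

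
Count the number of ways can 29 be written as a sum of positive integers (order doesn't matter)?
4,565

Pentagonal recurrence p(n) = p(n−1) + p(n−2) − p(n−5) − p(n−7) + …: p(29) = p(28) + p(27) − p(24) − p(22) + p(17) + p(14) − p(7) − p(3) = 3,718 + 3,010 − 1,575 − 1,002 + 297 + 135 − 15 − 3 = 4,565.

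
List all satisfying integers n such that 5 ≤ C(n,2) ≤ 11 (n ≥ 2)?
C(3,2)=3; C(4,2)=6; C(5,2)=10; C(6,2)=15. So valid n = 4, 5.
Final answer: 4, 5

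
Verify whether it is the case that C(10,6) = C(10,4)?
Symmetry C(n,k) = C(n,n-k): C(10,6) = 210 and C(10,4) = 210. Both sides agree, so the statement holds.

Answer: True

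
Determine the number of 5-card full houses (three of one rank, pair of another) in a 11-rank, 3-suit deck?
330

Explanation: Triple rank: 11. Triple suits: C(3,3)=1. Pair rank: 10. Pair suits: C(3,2)=3. Total: 330.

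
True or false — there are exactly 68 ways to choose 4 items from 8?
False

Working:
C(8,4) = 70 ≠ 68.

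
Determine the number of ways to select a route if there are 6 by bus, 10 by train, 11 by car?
27

Reasoning: By the addition principle: 6 + 10 + 11 = 27.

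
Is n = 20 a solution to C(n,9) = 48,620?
C(20,9) = 20·19·18·17·16·15·14·13·12/9! = 60,949,324,800/362,880 = 167,960, which does not equal 48,620.

Answer: No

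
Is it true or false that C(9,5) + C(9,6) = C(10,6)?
True

Working:
Pascal's identity: LHS = 126 + 84 = 210; RHS = C(10,6) = 210. Both sides agree, so the statement holds.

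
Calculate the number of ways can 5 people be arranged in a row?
120

Explanation: Arrangements of 5 distinct objects: 5! = 120.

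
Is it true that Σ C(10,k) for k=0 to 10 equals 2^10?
True

Solution: Binomial theorem: Σ C(10,k) = (1+1)^10 = 2^10 = 1,024; RHS 2^10 = 1,024.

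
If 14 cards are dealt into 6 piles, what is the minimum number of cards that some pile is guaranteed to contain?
Pigeonhole: ⌈14/6⌉ = 3.

Answer: 3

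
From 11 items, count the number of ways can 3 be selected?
165

Solution: C(11,3) = 11! / (3! × (11-3)!)
         = 11! / (3! × 8!)
         = 165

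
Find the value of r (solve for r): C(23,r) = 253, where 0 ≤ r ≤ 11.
2

Reasoning: C(23,r) is increasing for 0 ≤ r ≤ 11. Stepping up (C(23,r+1) = C(23,r)·(23−r)/(r+1)): C(23,1) = 23, C(23,2) = 253 ✓. So r = 2.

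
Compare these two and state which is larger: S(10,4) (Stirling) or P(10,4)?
S(10,4)

Working:
S(10,4) = 4·S(9,4) + S(9,3) = 4·7,770 + 3,025 = 34,105; P(10,4) = 5,040.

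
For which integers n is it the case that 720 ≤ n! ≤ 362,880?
n! is strictly increasing; 6! = 720 and 9! = 362,880, so valid n = 6, 7, 8, 9.

Answer: 6, 7, 8, 9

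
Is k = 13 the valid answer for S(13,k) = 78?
S(13,13) = 13·S(12,13) + S(12,12) = 13·0 + 1 = 1, which does not equal 78.

Answer: No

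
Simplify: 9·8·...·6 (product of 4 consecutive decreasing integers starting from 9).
3,024
This is P(9,4) = 9!/(5)! = 3,024.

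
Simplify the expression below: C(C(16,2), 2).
7,140

C(16,2) = 120, then C(120, 2) = 7,140.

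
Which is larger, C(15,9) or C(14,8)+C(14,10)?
C(15,9)

Working:
C(15,9)=5,005; C(14,8)+C(14,10)=3,003+1,001=4,004.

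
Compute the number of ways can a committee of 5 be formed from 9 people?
C(9,5) = 9! / (5! × (9-5)!)
         = 9! / (5! × 4!)
         = 126
Final answer: 126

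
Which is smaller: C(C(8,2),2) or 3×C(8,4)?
3×C(8,4)

C(C(8,2),2)=378, 3×C(8,4)=210.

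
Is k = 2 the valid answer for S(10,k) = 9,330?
No

Solution: S(10,2) = 2·S(9,2) + S(9,1) = 2·255 + 1 = 511, which does not equal 9,330.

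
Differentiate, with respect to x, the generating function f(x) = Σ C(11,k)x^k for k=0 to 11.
Σ k·C(11,k)x^(k-1) for k=1 to 11
Term-by-term differentiation gives Σ k·C(11,k)x^{k-1} for k=1 to 11.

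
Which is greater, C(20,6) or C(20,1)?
C(20,6)

Solution: C(20,6)=38,760, C(20,1)=20.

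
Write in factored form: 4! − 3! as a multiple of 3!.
3 × 3! = 18

Working:
4! − 3! = 4·3! − 3! = (4 − 1)·3! = 3 × 3! = 18.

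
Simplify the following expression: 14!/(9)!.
240,240

Explanation: This equals 14×13×...×10 = 240,240.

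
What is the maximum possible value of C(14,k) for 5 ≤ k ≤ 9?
C(14,k) is maximised at the centre of the row: C(14,7) = 3,432.

Answer: 3,432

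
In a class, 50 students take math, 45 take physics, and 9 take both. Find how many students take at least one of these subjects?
|A∪B| = |A|+|B|-|A∩B| = 50+45-9 = 86.

Answer: 86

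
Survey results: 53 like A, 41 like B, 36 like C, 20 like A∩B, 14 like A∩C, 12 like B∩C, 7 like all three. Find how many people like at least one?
91

Solution: |A∪B∪C| = 53+41+36-20-14-12+7 = 91.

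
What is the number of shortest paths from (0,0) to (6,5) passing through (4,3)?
210

Solution: To (4,3): C(7,4)=35. From there: C(4,2)=6. Total: 210.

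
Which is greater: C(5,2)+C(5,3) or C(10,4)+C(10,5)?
First=20, Second=462.
Final answer: C(10,4)+C(10,5)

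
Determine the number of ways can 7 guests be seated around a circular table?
Circular arrangements: (7-1)! = 720.

Answer: 720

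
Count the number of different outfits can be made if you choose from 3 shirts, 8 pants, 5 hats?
By the multiplication principle: 3 × 8 × 5 = 120.
Final answer: 120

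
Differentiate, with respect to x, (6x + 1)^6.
36(6x + 1)^5

Chain rule: 6(6x+1)^{5} × 6 = 36(6x+1)^{5}.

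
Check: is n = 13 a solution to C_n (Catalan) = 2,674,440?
No

Working:
C_13 = C(26,13)/(13+1) = 10,400,600/14 = 742,900, which does not equal 2,674,440.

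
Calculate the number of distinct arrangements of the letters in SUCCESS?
420

Solution: Word has 7 letters (S=3, U=1, C=2, E=1). Arrangements: 7!/Π(k!) = 420.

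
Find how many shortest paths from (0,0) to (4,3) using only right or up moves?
35

Solution: Choose 4 rights from 7 moves: C(7,4) = 35.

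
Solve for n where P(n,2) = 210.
15

P(n,2) = n(n−1) is increasing in n; n(n−1) ≈ (n−0.5)^2 = 210 gives n ≈ 15.0. Check: P(13,2) = 156, P(14,2) = 182, P(15,2) = 210 ✓. So n = 15.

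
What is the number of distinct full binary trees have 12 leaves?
58,786

Using the Catalan number formula: C_n = C(2n, n) / (n+1)
C_11 = C(22, 11) / (11+1)
     = 705432 / 12
     = 58,786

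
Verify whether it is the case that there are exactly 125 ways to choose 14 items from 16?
False

C(16,14) = 120 ≠ 125.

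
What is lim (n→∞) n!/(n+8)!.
0
n!/(n+8)! = 1/[(n+1)(n+2)···(n+8)] → 0 as n → ∞.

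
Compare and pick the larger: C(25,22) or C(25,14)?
C(25,22)=2,300, C(25,14)=4,457,400.

Answer: C(25,14)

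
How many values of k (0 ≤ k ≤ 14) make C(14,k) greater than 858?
Row 14 is unimodal and symmetric about k=14/2. C(14,3)=364 ≤ 858; C(14,4)=1,001 > 858; by symmetry C(14,k) > 858 for k = 4..10. That's 10 - 4 + 1 = 7 values.

Answer: 7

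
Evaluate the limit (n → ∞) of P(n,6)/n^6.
1

Working:
P(n,6) = n(n-1)···(n-5) ≈ n^6 for large n. Limit = 1.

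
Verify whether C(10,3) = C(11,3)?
False
LHS = C(10,3) = 120; RHS = C(11,3) = 165. 120 ≠ 165, so the statement does not hold.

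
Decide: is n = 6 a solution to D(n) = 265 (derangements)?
D(6) = (6-1)·[D(5) + D(4)] = 5·[44 + 9] = 265, which equals 265.
Final answer: Yes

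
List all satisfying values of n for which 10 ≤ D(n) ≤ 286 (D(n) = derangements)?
5, 6

Reasoning: Using D(n) = (n−1)[D(n−1) + D(n−2)] with D(1)=0, D(2)=1: D(4)=9; D(5)=44; D(6)=265; D(7)=1,854. So valid n = 5, 6.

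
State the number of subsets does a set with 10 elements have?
1,024

Working:
Each element can be included or excluded: 2^10 = 1,024.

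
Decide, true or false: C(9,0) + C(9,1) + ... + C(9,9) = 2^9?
True
Binomial theorem with x = y = 1: Σ C(9,i) = (1+1)^9 = 2^9 = 512. The statement holds.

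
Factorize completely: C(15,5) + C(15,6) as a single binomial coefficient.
C(16,6)

By Pascal's identity: C(15,5) + C(15,6) = C(16,6) = 8,008.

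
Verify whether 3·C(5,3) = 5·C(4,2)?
True

Explanation: Absorption identity k·C(n,k) = n·C(n-1,k-1). LHS = 3·10 = 30; RHS = 5·6 = 30.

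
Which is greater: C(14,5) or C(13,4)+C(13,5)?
Equal

Solution: By Pascal's identity: C(14,5) = C(13,4)+C(13,5) = 2,002. Equal.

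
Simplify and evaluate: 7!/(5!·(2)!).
21

Reasoning: This is C(7,5) = 21.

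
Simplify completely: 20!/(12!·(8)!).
125,970
This is C(20,12) = 125,970.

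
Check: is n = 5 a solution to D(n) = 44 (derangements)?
Yes

D(5) = (5-1)·[D(4) + D(3)] = 4·[9 + 2] = 44, which equals 44.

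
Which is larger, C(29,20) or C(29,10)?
C(29,10)

Solution: C(29,20)=10,015,005, C(29,10)=20,030,010.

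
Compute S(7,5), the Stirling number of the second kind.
140

Reasoning: Using the Stirling recurrence: S(n,k) = k·S(n-1,k) + S(n-1,k-1)
S(7,5) = 5·S(6,5) + S(6,4)
         = 5·15 + 65
         = 75 + 65
         = 140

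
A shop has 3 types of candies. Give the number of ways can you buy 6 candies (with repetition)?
Stars and bars: C(6+3-1, 6) = C(8, 6) = 28.
Final answer: 28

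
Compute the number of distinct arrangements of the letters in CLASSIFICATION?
Word has 14 letters (C=2, L=1, A=2, S=2, I=3, F=1, T=1, O=1, N=1). Arrangements: 14!/Π(k!) = 1,816,214,400.
Final answer: 1,816,214,400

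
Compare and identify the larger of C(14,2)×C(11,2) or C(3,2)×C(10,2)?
C(14,2)×C(11,2)

C(14,2)×C(11,2)=5,005, C(3,2)×C(10,2)=135.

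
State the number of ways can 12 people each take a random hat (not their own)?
176,214,841

Working:
Using D(n) = (n-1)[D(n-1) + D(n-2)]:
D(12) = (12-1) × [D(11) + D(10)]
      = 11 × [14684570 + 1334961]
      = 11 × 16019531
      = 176,214,841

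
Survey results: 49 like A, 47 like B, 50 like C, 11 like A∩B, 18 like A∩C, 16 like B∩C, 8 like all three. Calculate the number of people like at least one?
109

Working:
|A∪B∪C| = 49+47+50-11-18-16+8 = 109.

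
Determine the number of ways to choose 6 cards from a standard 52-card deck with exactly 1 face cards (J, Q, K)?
12 face cards and 40 non-face cards: C(12,1) × C(40,5) = 12 × 658,008 = 7,896,096.
Final answer: 7,896,096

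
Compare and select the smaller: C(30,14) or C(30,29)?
C(30,29)
C(30,14)=145,422,675, C(30,29)=30.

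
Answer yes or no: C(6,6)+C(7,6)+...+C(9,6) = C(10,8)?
Hockey stick identity gives Σ = C(10,7) = 120; RHS C(10,8) = 45.
Final answer: No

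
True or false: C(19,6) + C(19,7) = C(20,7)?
True

Working:
Pascal's identity C(n,k) + C(n,k+1) = C(n+1,k+1): 27,132 + 50,388 = 77,520 = C(20,7).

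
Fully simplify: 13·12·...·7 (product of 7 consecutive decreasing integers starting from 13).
This is P(13,7) = 13!/(6)! = 8,648,640.

Answer: 8,648,640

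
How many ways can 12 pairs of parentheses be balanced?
Using the Catalan number formula: C_n = C(2n, n) / (n+1)
C_12 = C(24, 12) / (12+1)
     = 2704156 / 13
     = 208,012

Answer: 208,012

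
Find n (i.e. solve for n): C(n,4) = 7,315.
C(n,4) = n(n−1)(n−2)(n−3)/4! is increasing in n, and n(n−1)(n−2)(n−3) = 4!·7,315 = 175,560 ≈ (n−1.5)^4 gives n ≈ 22.0. Check: C(20,4) = 4,845, C(21,4) = 5,985, C(22,4) = 7,315 ✓. So n = 22.

Answer: 22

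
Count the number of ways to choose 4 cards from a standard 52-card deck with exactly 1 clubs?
118,807

13 clubs and 39 non-clubs: C(13,1) × C(39,3) = 13 × 9139 = 118,807.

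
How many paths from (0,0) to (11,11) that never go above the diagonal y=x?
Counted by the Catalan number C_11: C_11 = C(22,11)/(11+1) = 705,432/12 = 58,786.
Final answer: 58,786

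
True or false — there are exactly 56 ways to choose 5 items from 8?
C(8,5) = 56.
Final answer: True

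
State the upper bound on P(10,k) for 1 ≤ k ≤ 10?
P(10,k) increases in k, so maximum at k = 10: 10! = 3,628,800.
Final answer: 3,628,800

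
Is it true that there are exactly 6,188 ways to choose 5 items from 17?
True

Working:
C(17,5) = 6,188.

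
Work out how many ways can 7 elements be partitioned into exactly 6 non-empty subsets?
21

Solution: This equals S(7,6), the Stirling number of the 2nd kind.
Using the Stirling recurrence: S(n,k) = k·S(n-1,k) + S(n-1,k-1)
S(7,6) = 6·S(6,6) + S(6,5)
         = 6·1 + 15
         = 6 + 15
         = 21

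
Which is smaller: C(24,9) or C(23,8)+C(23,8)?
C(23,8)+C(23,8)

Working:
C(24,9)=1,307,504; C(23,8)+C(23,8)=490,314+490,314=980,628.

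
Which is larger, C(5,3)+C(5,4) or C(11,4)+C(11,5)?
C(11,4)+C(11,5)

Solution: First=15, Second=792.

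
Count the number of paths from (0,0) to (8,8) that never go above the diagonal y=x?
1,430

Solution: Counted by the Catalan number C_8: C_8 = C(16,8)/(8+1) = 12,870/9 = 1,430.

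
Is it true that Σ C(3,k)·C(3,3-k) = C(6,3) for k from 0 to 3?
True

Explanation: Vandermonde's identity gives C(6,3) = 20; RHS C(6,3) = 20.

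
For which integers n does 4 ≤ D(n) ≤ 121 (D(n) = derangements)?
4, 5

Explanation: Using D(n) = (n−1)[D(n−1) + D(n−2)] with D(1)=0, D(2)=1: D(3)=2; D(4)=9; D(5)=44; D(6)=265. So valid n = 4, 5.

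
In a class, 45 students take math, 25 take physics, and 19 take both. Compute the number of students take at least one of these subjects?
|A∪B| = |A|+|B|-|A∩B| = 45+25-19 = 51.

Answer: 51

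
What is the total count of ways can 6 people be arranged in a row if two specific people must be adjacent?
240
Treat pair as unit: (6-1)! arrangements × 2 internal orders = 240.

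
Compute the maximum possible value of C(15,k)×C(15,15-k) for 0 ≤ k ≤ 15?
41,409,225
C(15,k)·C(15,15-k) = C(15,k)², maximised at the centre k = 7: C(15,7)² = 41,409,225.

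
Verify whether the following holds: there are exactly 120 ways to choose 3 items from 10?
True
C(10,3) = 120.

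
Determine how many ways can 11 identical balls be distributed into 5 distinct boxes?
1,365

C(11+5-1, 5-1) = C(15, 4) = 1,365.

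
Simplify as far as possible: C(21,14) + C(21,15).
170,544
By Pascal's identity: C(22,15) = 170,544.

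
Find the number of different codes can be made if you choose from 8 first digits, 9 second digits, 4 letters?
288

By the multiplication principle: 8 × 9 × 4 = 288.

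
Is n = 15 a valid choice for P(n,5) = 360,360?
Yes

Solution: P(15,5) = 15·14·13·12·11 = 360,360, which equals 360,360.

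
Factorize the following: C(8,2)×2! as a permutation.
P(8,2)
C(8,2)×2! = [8!/(2!(6)!)]×2! = 8!/(6)! = P(8,2) = 56.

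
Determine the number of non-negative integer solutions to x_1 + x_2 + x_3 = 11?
C(11+3-1, 3-1) = 78.

Answer: 78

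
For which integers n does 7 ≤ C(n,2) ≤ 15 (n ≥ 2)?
5, 6

Explanation: C(4,2)=6; C(5,2)=10; C(6,2)=15; C(7,2)=21. So valid n = 5, 6.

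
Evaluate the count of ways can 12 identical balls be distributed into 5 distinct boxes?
1,820

Explanation: C(12+5-1, 5-1) = C(16, 4) = 1,820.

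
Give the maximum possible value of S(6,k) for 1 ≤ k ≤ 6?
Row S(6,k) for k = 1..6 (via S(n,k) = k·S(n−1,k) + S(n−1,k−1)): 1, 31, 90, 65, 15, 1. The row is unimodal; maximum at k = 3: 90.

Answer: 90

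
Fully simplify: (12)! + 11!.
518,918,400

Working:
(12)! + 11! = (12)·11! + 11! = (12+1)·11! = 13·11! = 518,918,400.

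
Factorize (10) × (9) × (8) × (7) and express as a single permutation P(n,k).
P(10,4) = 10!/(6)!

Working:
Product of 4 consecutive descending integers starting at 10: P(10,4) = 10!/6! = 5,040.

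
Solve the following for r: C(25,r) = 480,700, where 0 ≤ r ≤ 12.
7

Reasoning: C(25,r) is increasing for 0 ≤ r ≤ 12. Stepping up (C(25,r+1) = C(25,r)·(25−r)/(r+1)): C(25,1) = 25, C(25,2) = 300, C(25,3) = 2,300, C(25,4) = 12,650, C(25,5) = 53,130, C(25,6) = 177,100, C(25,7) = 480,700 ✓. So r = 7.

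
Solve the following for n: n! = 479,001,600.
12

Explanation: n! is strictly increasing. 10! = 3,628,800, 11! = 39,916,800, 12! = 479,001,600 ✓. So n = 12.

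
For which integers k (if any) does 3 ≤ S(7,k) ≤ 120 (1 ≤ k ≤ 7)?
2, 6

S(7,1)=1; S(7,2)=63; S(7,3)=301; S(7,4)=350; S(7,5)=140; S(7,6)=21; S(7,7)=1. So valid k = 2, 6.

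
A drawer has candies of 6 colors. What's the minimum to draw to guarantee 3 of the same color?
13

Solution: Worst case: 2 of each = 12. One more: 13.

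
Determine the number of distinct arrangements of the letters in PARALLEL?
Word has 8 letters (P=1, A=2, R=1, L=3, E=1). Arrangements: 8!/Π(k!) = 3,360.

Answer: 3,360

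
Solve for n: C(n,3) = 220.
12

C(n,3) = n(n−1)(n−2)/3! is increasing in n, and n(n−1)(n−2) = 3!·220 = 1,320 ≈ (n−1)^3 gives n ≈ 12.0. Check: C(10,3) = 120, C(11,3) = 165, C(12,3) = 220 ✓. So n = 12.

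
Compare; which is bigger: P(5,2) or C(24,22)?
C(24,22)

Explanation: P(5,2)=20, C(24,22)=276.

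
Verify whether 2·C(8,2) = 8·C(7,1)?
True

Working:
Absorption identity k·C(n,k) = n·C(n-1,k-1). LHS = 2·28 = 56; RHS = 8·7 = 56.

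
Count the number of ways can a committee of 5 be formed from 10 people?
252

Reasoning: C(10,5) = 10! / (5! × (10-5)!)
         = 10! / (5! × 5!)
         = 252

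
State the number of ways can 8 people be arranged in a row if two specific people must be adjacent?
10,080

Reasoning: Treat pair as unit: (8-1)! arrangements × 2 internal orders = 10,080.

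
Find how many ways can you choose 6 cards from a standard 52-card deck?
20,358,520

Solution: C(52,6) = 20,358,520.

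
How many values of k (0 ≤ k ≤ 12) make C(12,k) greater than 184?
Row 12 is unimodal and symmetric about k=12/2. C(12,2)=66 ≤ 184; C(12,3)=220 > 184; by symmetry C(12,k) > 184 for k = 3..9. That's 9 - 3 + 1 = 7 values.
Final answer: 7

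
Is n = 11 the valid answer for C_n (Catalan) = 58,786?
C_11 = C(22,11)/(11+1) = 705,432/12 = 58,786, which equals 58,786.
Final answer: Yes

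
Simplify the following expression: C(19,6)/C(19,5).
7/3

C(n,k+1)/C(n,k) = (n−k)/(k+1). Here (19−5)/(5+1) = 14/6 = 7/3.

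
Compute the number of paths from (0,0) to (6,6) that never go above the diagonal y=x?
132

Working:
Counted by the Catalan number C_6: C_6 = C(12,6)/(6+1) = 924/7 = 132.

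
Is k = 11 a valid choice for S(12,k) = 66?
Yes

Explanation: S(12,11) = 11·S(11,11) + S(11,10) = 11·1 + 55 = 66, which equals 66.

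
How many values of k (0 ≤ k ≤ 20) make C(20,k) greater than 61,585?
7

Explanation: Row 20 is unimodal and symmetric about k=20/2. C(20,6)=38,760 ≤ 61,585; C(20,7)=77,520 > 61,585; by symmetry C(20,k) > 61,585 for k = 7..13. That's 13 - 7 + 1 = 7 values.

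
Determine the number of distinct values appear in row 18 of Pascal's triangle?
10

Reasoning: Row 18 has entries C(18,0)..C(18,18); by symmetry C(18,k)=C(18,18-k), giving 10 distinct values.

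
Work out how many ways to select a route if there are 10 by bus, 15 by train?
25
By the addition principle: 10 + 15 = 25.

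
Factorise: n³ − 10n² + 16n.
n(n − 2)(n − 8)

Solution: n³ − 10n² + 16n = n(n² − 10n + 16) = n(n − 2)(n − 8).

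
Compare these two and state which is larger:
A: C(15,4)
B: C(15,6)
B

Working:
A=C(15,4)=1,365, B=C(15,6)=5,005.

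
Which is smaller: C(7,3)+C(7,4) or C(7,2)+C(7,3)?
C(7,2)+C(7,3)

Working:
First=70, Second=56.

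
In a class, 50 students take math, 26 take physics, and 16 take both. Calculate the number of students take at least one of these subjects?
60

Explanation: |A∪B| = |A|+|B|-|A∩B| = 50+26-16 = 60.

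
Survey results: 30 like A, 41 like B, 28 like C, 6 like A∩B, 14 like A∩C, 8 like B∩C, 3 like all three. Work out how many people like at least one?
74

Reasoning: |A∪B∪C| = 30+41+28-6-14-8+3 = 74.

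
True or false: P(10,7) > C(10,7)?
P(10,7) = 604,800 and C(10,7) = 120; P(n,r) = r! × C(n,r) so P > C whenever r ≥ 2.
Final answer: True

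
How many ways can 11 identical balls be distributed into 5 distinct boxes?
1,365

Reasoning: C(11+5-1, 5-1) = C(15, 4) = 1,365.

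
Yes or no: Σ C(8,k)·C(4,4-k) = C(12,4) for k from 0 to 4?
Yes
Vandermonde's identity gives C(12,4) = 495; RHS C(12,4) = 495.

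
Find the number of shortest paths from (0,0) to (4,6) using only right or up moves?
210

Working:
Choose 4 rights from 10 moves: C(10,4) = 210.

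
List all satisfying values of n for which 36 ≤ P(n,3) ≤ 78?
5

Reasoning: P(4,3)=24; P(5,3)=60; P(6,3)=120. So valid n = 5.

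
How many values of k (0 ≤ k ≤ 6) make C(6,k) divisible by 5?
3

Solution: Checking C(6,k) mod 5 for k = 0..6: divisible at k = 2, 3, 4. That's 3 values.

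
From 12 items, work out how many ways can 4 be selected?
C(12,4) = 12! / (4! × (12-4)!)
         = 12! / (4! × 8!)
         = 495
Final answer: 495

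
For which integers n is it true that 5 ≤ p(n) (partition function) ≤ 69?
4, 5, 6, 7, 8, 9, 10, 11

Tabulating p(n) via p(n) = p(n−1) + p(n−2) − p(n−5) − p(n−7) + …: p(3)=3; p(4)=5; p(5)=7; p(6)=11; p(7)=15; p(8)=22; p(9)=30; p(10)=42; p(11)=56; p(12)=77. So valid n = 4, 5, 6, 7, 8, 9, 10, 11.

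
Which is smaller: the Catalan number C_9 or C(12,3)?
C(12,3)

C_9 = C(18,9)/(9+1) = 48,620/10 = 4,862; C(12,3) = 220.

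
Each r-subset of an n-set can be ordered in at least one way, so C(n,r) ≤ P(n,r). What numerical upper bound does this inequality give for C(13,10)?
1,037,836,800

Working:
P(13,10) = 13·12·11·10·9·8·7·6·5·4 = 1,037,836,800, so C(13,10) ≤ 1,037,836,800. (The bound is loose by a factor of 10! = 3,628,800: C(13,10) = 1,037,836,800/3,628,800 = 286.)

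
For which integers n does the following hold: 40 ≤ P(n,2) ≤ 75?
P(6,2)=30; P(7,2)=42; P(8,2)=56; P(9,2)=72; P(10,2)=90. So valid n = 7, 8, 9.

Answer: 7, 8, 9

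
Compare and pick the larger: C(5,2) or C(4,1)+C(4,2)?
Equal

Working:
By Pascal's identity: C(5,2) = C(4,1)+C(4,2) = 10. Equal.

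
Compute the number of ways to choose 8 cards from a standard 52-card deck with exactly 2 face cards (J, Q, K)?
12 face cards and 40 non-face cards: C(12,2) × C(40,6) = 66 × 3,838,380 = 253,333,080.

Answer: 253,333,080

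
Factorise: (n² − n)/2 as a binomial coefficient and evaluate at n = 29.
C(n,2); C(29,2) = 406

Solution: (n² − n)/2 = n(n−1)/2 = C(n,2). At n = 29: C(29,2) = 406.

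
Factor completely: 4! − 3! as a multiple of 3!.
3 × 3! = 18

Solution: 4! − 3! = 4·3! − 3! = (4 − 1)·3! = 3 × 3! = 18.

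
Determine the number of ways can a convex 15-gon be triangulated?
742,900

Explanation: Using the Catalan number formula: C_n = C(2n, n) / (n+1)
C_13 = C(26, 13) / (13+1)
     = 10400600 / 14
     = 742,900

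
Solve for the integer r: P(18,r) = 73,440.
4
P(18,r) = 18·17·…·(18−r+1), a product of r factors. Multiplying down from 18: 18 = 18; 18·17 = 306; 18·17·16 = 4,896; 18·17·16·15 = 73,440 ✓ (4 factors). So r = 4.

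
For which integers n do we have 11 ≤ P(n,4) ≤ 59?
4

Reasoning: P(3,4)=0; P(4,4)=24; P(5,4)=120. So valid n = 4.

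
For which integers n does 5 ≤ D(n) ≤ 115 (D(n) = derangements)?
Using D(n) = (n−1)[D(n−1) + D(n−2)] with D(1)=0, D(2)=1: D(3)=2; D(4)=9; D(5)=44; D(6)=265. So valid n = 4, 5.
Final answer: 4, 5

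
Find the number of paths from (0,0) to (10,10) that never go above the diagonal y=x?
16,796

Solution: Counted by the Catalan number C_10: C_10 = C(20,10)/(10+1) = 184,756/11 = 16,796.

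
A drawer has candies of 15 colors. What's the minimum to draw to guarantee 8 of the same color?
106

Worst case: 7 of each = 105. One more: 106.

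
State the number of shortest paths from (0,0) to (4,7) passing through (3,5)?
168

Solution: To (3,5): C(8,3)=56. From there: C(3,1)=3. Total: 168.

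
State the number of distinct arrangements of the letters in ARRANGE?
1,260

Explanation: Word has 7 letters (A=2, R=2, N=1, G=1, E=1). Arrangements: 7!/Π(k!) = 1,260.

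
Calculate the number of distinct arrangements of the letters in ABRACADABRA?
83,160

Solution: Word has 11 letters (A=5, B=2, R=2, C=1, D=1). Arrangements: 11!/Π(k!) = 83,160.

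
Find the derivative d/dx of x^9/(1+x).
(9x^8(1+x) - x^9)/(1+x)²

Quotient rule: [9x^{8}(1+x) - x^9]/(1+x)².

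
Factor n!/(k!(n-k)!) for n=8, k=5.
C(8,5) = 56

This is the binomial coefficient C(8,5) = 56.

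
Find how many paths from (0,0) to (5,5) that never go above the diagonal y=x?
42

Counted by the Catalan number C_5: C_5 = C(10,5)/(5+1) = 252/6 = 42.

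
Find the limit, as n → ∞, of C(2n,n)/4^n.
0
C(2n,n) ~ 4^n/√(πn), so C(2n,n)/4^n ~ 1/√(πn) → 0.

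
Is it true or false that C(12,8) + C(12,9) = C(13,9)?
True
Pascal's identity: LHS = 495 + 220 = 715; RHS = C(13,9) = 715. Both sides agree, so the statement holds.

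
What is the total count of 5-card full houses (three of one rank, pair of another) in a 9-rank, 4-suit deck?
1,728

Working:
Triple rank: 9. Triple suits: C(4,3)=4. Pair rank: 8. Pair suits: C(4,2)=6. Total: 1,728.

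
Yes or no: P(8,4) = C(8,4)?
No
P(8,4) = 1,680 but C(8,4) = 70; they differ by a factor of 4! = 24, so the statement does not hold.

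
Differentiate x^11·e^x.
Product rule: d/dx[x^11]·e^x + x^11·d/dx[e^x] = 11x^{10}e^x + x^11e^x.

Answer: (11x^10 + x^11)e^x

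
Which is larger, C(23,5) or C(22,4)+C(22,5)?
Equal

Reasoning: By Pascal's identity: C(23,5) = C(22,4)+C(22,5) = 33,649. Equal.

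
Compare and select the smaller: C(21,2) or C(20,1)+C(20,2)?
Equal

Solution: By Pascal's identity: C(21,2) = C(20,1)+C(20,2) = 210. Equal.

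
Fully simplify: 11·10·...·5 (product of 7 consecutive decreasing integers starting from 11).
1,663,200
This is P(11,7) = 11!/(4)! = 1,663,200.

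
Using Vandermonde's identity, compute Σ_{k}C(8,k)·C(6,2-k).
91

= C(8+6,2) = C(14,2) = 91.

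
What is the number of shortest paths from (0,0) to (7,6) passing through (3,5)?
280
To (3,5): C(8,3)=56. From there: C(5,4)=5. Total: 280.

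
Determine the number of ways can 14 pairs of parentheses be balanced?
2,674,440

Working:
Using the Catalan number formula: C_n = C(2n, n) / (n+1)
C_14 = C(28, 14) / (14+1)
     = 40116600 / 15
     = 2,674,440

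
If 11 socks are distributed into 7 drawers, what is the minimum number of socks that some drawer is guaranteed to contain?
Pigeonhole: ⌈11/7⌉ = 2.

Answer: 2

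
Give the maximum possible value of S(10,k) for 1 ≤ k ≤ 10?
42,525
Row S(10,k) for k = 1..10 (via S(n,k) = k·S(n−1,k) + S(n−1,k−1)): 1, 511, 9,330, 34,105, 42,525, 22,827, 5,880, 750, 45, 1. The row is unimodal; maximum at k = 5: 42,525.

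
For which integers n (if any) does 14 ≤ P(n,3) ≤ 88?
4, 5

Working:
P(3,3)=6; P(4,3)=24; P(5,3)=60; P(6,3)=120. So valid n = 4, 5.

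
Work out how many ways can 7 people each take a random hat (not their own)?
1,854
Using D(n) = (n-1)[D(n-1) + D(n-2)]:
D(7) = (7-1) × [D(6) + D(5)]
      = 6 × [265 + 44]
      = 6 × 309
      = 1,854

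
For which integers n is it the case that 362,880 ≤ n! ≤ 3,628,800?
9, 10

Working:
n! is strictly increasing; 9! = 362,880 and 10! = 3,628,800, so valid n = 9, 10.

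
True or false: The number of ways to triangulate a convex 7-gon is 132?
False

Explanation: Triangulations of a convex 7-gon are counted by the Catalan number C_5: C_5 = C(10,5)/(5+1) = 252/6 = 42.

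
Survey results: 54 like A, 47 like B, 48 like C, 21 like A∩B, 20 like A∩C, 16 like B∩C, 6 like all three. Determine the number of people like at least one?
98

|A∪B∪C| = 54+47+48-21-20-16+6 = 98.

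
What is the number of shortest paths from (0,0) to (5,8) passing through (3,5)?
560
To (3,5): C(8,3)=56. From there: C(5,2)=10. Total: 560.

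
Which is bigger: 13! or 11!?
13!

13!=6,227,020,800, 11!=39,916,800. 13! > 11!.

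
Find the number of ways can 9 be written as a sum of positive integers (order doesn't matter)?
Pentagonal recurrence p(n) = p(n−1) + p(n−2) − p(n−5) − p(n−7) + …: p(9) = p(8) + p(7) − p(4) − p(2) = 22 + 15 − 5 − 2 = 30.

Answer: 30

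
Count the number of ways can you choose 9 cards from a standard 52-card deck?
3,679,075,400

Solution: C(52,9) = 3,679,075,400.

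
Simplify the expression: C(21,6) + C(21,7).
By Pascal's identity: C(22,7) = 170,544.

Answer: 170,544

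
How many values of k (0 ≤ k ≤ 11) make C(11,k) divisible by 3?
6

Working:
Checking C(11,k) mod 3 for k = 0..11: divisible at k = 3, 4, 5, 6, 7, 8. That's 6 values.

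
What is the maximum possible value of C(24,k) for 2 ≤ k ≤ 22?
2,704,156

Explanation: C(24,k) is maximised at the centre of the row: C(24,12) = 2,704,156.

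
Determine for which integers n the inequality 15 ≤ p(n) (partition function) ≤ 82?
7, 8, 9, 10, 11, 12
Tabulating p(n) via p(n) = p(n−1) + p(n−2) − p(n−5) − p(n−7) + …: p(6)=11; p(7)=15; p(8)=22; p(9)=30; p(10)=42; p(11)=56; p(12)=77; p(13)=101. So valid n = 7, 8, 9, 10, 11, 12.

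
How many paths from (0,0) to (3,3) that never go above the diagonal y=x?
Counted by the Catalan number C_3: C_3 = C(6,3)/(3+1) = 20/4 = 5.
Final answer: 5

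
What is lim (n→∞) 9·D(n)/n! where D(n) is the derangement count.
D(n)/n! → 1/e, so 9·D(n)/n! → 9/e.
Final answer: 9/e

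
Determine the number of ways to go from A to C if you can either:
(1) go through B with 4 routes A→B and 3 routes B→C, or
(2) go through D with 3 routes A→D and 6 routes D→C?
30

Reasoning: Route via B: 4×3=12. Route via D: 3×6=18. Total: 30.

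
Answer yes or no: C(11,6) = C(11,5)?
Yes

Reasoning: Symmetry C(n,k) = C(n,n-k): C(11,6) = 462 and C(11,5) = 462. Both sides agree, so the statement holds.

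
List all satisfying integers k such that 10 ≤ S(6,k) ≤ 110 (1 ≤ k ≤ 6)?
2, 3, 4, 5
S(6,1)=1; S(6,2)=31; S(6,3)=90; S(6,4)=65; S(6,5)=15; S(6,6)=1. So valid k = 2, 3, 4, 5.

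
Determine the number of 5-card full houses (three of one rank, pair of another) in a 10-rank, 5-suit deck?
9,000

Working:
Triple rank: 10. Triple suits: C(5,3)=10. Pair rank: 9. Pair suits: C(5,2)=10. Total: 9,000.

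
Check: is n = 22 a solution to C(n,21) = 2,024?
No

Reasoning: C(22,21) = 22·21·20·19·18·17·16·15·14·13·12·11·10·9·8·7·6·5·4·3·2/21! = 1,124,000,727,777,607,680,000/51,090,942,171,709,440,000 = 22, which does not equal 2,024.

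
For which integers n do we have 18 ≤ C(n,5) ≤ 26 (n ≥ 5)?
7

Solution: C(6,5)=6; C(7,5)=21; C(8,5)=56. So valid n = 7.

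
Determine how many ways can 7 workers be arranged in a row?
5,040

Arrangements of 7 distinct objects: 7! = 5,040.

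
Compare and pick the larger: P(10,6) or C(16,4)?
P(10,6)=151,200, C(16,4)=1,820.

Answer: P(10,6)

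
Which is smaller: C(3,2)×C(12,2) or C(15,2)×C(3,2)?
C(3,2)×C(12,2)
C(3,2)×C(12,2)=198, C(15,2)×C(3,2)=315.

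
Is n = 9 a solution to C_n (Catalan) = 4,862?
Yes

Solution: C_9 = C(18,9)/(9+1) = 48,620/10 = 4,862, which equals 4,862.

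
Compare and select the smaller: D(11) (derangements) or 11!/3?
11!/3

Reasoning: D(11) = (11-1)·[D(10) + D(9)] = 10·[1,334,961 + 133,496] = 14,684,570; 11!/3 = 39,916,800/3 = 13,305,600.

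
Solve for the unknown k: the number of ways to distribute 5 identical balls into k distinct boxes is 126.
5

Working:
Stars and bars: the count is C(5+k−1, k−1), increasing in k. k=3: C(7,2) = 21, k=4: C(8,3) = 56, k=5: C(9,4) = 126 ✓. So k = 5.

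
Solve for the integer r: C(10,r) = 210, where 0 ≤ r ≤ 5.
4

C(10,r) is increasing for 0 ≤ r ≤ 5. Stepping up (C(10,r+1) = C(10,r)·(10−r)/(r+1)): C(10,1) = 10, C(10,2) = 45, C(10,3) = 120, C(10,4) = 210 ✓. So r = 4.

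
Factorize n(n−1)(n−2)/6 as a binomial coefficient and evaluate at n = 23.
C(n,3); C(23,3) = 1,771
n(n−1)(n−2)/6 = n!/(3!(n−3)!) = C(n,3). At n = 23: C(23,3) = 1,771.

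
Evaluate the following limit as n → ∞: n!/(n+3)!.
0

n!/(n+3)! = 1/[(n+1)(n+2)(n+3)] → 0 as n → ∞.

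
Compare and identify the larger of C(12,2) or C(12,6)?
C(12,2)=66, C(12,6)=924.

Answer: C(12,6)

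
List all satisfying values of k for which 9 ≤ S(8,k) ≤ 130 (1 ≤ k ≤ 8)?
S(8,1)=1; S(8,2)=127; S(8,3)=966; S(8,4)=1,701; S(8,5)=1,050; S(8,6)=266; S(8,7)=28; S(8,8)=1. So valid k = 2, 7.

Answer: 2, 7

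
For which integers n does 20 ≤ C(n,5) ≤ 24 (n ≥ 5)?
7

Working:
C(6,5)=6; C(7,5)=21; C(8,5)=56. So valid n = 7.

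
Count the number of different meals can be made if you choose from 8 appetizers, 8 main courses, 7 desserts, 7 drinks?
3,136

Explanation: By the multiplication principle: 8 × 8 × 7 × 7 = 3,136.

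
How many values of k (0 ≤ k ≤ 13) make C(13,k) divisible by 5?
2

Working:
Checking C(13,k) mod 5 for k = 0..13: divisible at k = 4, 9. That's 2 values.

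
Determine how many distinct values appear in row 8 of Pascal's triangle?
5

Row 8 has entries C(8,0)..C(8,8); by symmetry C(8,k)=C(8,8-k), giving 5 distinct values.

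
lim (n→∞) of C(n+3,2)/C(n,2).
Both numerator and denominator grow as n^2/2! for large n, so the ratio → 1.
Final answer: 1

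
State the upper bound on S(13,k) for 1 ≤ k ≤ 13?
9,321,312
Row S(13,k) for k = 1..13 (via S(n,k) = k·S(n−1,k) + S(n−1,k−1)): 1, 4,095, 261,625, 2,532,530, 7,508,501, 9,321,312, 5,715,424, 1,899,612, 359,502, 39,325, 2,431, 78, 1. The row is unimodal; maximum at k = 6: 9,321,312.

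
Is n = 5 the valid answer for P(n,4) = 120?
P(5,4) = 5·4·3·2 = 120, which equals 120.
Final answer: Yes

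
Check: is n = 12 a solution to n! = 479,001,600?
Yes

Reasoning: 12! = 12·11! = 12·39,916,800 = 479,001,600, which equals 479,001,600.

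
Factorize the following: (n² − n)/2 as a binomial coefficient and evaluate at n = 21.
C(n,2); C(21,2) = 210

Solution: (n² − n)/2 = n(n−1)/2 = C(n,2). At n = 21: C(21,2) = 210.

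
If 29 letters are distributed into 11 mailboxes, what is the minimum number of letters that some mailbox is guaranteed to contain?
3
Pigeonhole: ⌈29/11⌉ = 3.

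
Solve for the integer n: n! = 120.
n! is strictly increasing. 3! = 6, 4! = 24, 5! = 120 ✓. So n = 5.
Final answer: 5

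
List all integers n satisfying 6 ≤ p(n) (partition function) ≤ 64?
Tabulating p(n) via p(n) = p(n−1) + p(n−2) − p(n−5) − p(n−7) + …: p(4)=5; p(5)=7; p(6)=11; p(7)=15; p(8)=22; p(9)=30; p(10)=42; p(11)=56; p(12)=77. So valid n = 5, 6, 7, 8, 9, 10, 11.

Answer: 5, 6, 7, 8, 9, 10, 11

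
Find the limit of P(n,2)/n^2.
1

P(n,2) = n(n-1) ≈ n^2 for large n. Limit = 1.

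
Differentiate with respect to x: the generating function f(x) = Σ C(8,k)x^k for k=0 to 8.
Σ k·C(8,k)x^(k-1) for k=1 to 8

Working:
Term-by-term differentiation gives Σ k·C(8,k)x^{k-1} for k=1 to 8.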